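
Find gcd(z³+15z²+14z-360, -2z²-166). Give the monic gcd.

1

Euclidean algorithm in ℚ[z]:
  z³+15z²+14z-360 = (-(1/2)z-15/2)(-2z²-166) + (-69z-1605)
  -2z²-166 = ((2/69)z-1070/1587)(-69z-1605) + (-660264/529)
  -69z-1605 = ((12167/220088)z+283015/220088)(-660264/529) + (0)
The last nonzero remainder is the constant -660264/529, so the polynomials are coprime and gcd = 1.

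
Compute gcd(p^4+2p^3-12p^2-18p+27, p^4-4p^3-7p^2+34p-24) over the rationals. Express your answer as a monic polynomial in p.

Euclidean algorithm in ℚ[p]:
  p^4+2p^3-12p^2-18p+27 = (p^4-4p^3-7p^2+34p-24) + (6p^3-5p^2-52p+51)
  p^4-4p^3-7p^2+34p-24 = ((1/6)p-19/36)(6p^3-5p^2-52p+51) + (-(35/36)p^2-(35/18)p+35/12)
  6p^3-5p^2-52p+51 = (-(216/35)p+612/35)(-(35/36)p^2-(35/18)p+35/12) + (0)
Last nonzero remainder: -(35/36)p^2-(35/18)p+35/12. Dividing through by -35/36 gives the monic gcd p^2+2p-3.

p^2+2p-3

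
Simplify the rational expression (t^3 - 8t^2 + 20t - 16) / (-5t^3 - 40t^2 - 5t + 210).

(-t^2 + 6t - 8)/(5t^2 + 50t + 105)

Apply the Euclidean algorithm:
  t^3 - 8t^2 + 20t - 16 = (-1/5)(-5t^3 - 40t^2 - 5t + 210) + (-16t^2 + 19t + 26)
  -5t^3 - 40t^2 - 5t + 210 = ((5/16)t + 735/256)(-16t^2 + 19t + 26) + (-(17325/256)t + 17325/128)
  -16t^2 + 19t + 26 = ((4096/17325)t + 3328/17325)(-(17325/256)t + 17325/128) + (0)
Last nonzero remainder: -(17325/256)t + 17325/128. Dividing through by -17325/256 gives the monic gcd t - 2.
Cancel t - 2 from numerator and denominator to get the reduced form.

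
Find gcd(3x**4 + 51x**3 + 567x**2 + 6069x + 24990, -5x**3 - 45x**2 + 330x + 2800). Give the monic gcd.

x**2 + 17x + 70

Repeated division with remainder:
  3x**4 + 51x**3 + 567x**2 + 6069x + 24990 = (-(3/5)x - 24/5)(-5x**3 - 45x**2 + 330x + 2800) + (549x**2 + 9333x + 38430)
  -5x**3 - 45x**2 + 330x + 2800 = (-(5/549)x + 40/549)(549x**2 + 9333x + 38430) + (0)
Last nonzero remainder: 549x**2 + 9333x + 38430. Dividing through by 549 gives the monic gcd x**2 + 17x + 70.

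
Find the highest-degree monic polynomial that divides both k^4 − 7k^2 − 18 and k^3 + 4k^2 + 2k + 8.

k^2 + 2

Euclidean algorithm in ℚ[k]:
  k^4 − 7k^2 − 18 = (k − 4)(k^3 + 4k^2 + 2k + 8) + (7k^2 + 14)
  k^3 + 4k^2 + 2k + 8 = ((1/7)k + 4/7)(7k^2 + 14) + (0)
Last nonzero remainder: 7k^2 + 14. Dividing through by 7 gives the monic gcd k^2 + 2.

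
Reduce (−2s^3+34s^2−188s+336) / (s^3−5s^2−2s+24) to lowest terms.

Repeated division with remainder:
  −2s^3+34s^2−188s+336 = (−2)(s^3−5s^2−2s+24) + (24s^2−192s+384)
  s^3−5s^2−2s+24 = ((1/24)s+1/8)(24s^2−192s+384) + (6s−24)
  24s^2−192s+384 = (4s−16)(6s−24) + (0)
Last nonzero remainder: 6s−24. Dividing through by 6 gives the monic gcd s−4.
Cancel s−4 from numerator and denominator to get the reduced form.

(−2s^2+26s−84)/(s^2−s−6)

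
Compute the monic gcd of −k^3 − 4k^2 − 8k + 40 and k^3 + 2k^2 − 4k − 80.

Apply the Euclidean algorithm:
  −k^3 − 4k^2 − 8k + 40 = (−1)(k^3 + 2k^2 − 4k − 80) + (−2k^2 − 12k − 40)
  k^3 + 2k^2 − 4k − 80 = (−(1/2)k + 2)(−2k^2 − 12k − 40) + (0)
Last nonzero remainder: −2k^2 − 12k − 40. Dividing through by −2 gives the monic gcd k^2 + 6k + 20.

k^2 + 6k + 20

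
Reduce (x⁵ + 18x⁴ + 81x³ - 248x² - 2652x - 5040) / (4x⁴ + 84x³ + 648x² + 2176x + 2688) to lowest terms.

(x² + x - 30)/(4x + 16)

By polynomial division,
  x⁵ + 18x⁴ + 81x³ - 248x² - 2652x - 5040 = ((1/4)x - 3/4)(4x⁴ + 84x³ + 648x² + 2176x + 2688) + (-18x³ - 306x² - 1692x - 3024)
  4x⁴ + 84x³ + 648x² + 2176x + 2688 = (-(2/9)x - 8/9)(-18x³ - 306x² - 1692x - 3024) + (0)
Last nonzero remainder: -18x³ - 306x² - 1692x - 3024. Dividing through by -18 gives the monic gcd x³ + 17x² + 94x + 168.
Cancel x³ + 17x² + 94x + 168 from numerator and denominator to get the reduced form.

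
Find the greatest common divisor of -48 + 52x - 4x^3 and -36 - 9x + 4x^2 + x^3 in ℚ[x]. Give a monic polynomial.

-12 + x + x^2

Euclidean algorithm in ℚ[x]:
  -4x^3 + 52x - 48 = (-4)(x^3 + 4x^2 - 9x - 36) + (16x^2 + 16x - 192)
  x^3 + 4x^2 - 9x - 36 = ((1/16)x + 3/16)(16x^2 + 16x - 192) + (0)
Last nonzero remainder: 16x^2 + 16x - 192. Dividing through by 16 gives the monic gcd x^2 + x - 12.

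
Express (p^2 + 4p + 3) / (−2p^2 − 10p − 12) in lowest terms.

Euclidean algorithm in ℚ[p]:
  p^2 + 4p + 3 = (−1/2)(−2p^2 − 10p − 12) + (−p − 3)
  −2p^2 − 10p − 12 = (2p + 4)(−p − 3) + (0)
Last nonzero remainder: −p − 3. Dividing through by −1 gives the monic gcd p + 3.
Cancel p + 3 from numerator and denominator to get the reduced form.

(−p − 1)/(2p + 4)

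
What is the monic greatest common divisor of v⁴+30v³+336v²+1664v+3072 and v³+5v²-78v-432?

v²+14v+48

By polynomial division,
  v⁴+30v³+336v²+1664v+3072 = (v+25)(v³+5v²-78v-432) + (289v²+4046v+13872)
  v³+5v²-78v-432 = ((1/289)v-9/289)(289v²+4046v+13872) + (0)
Last nonzero remainder: 289v²+4046v+13872. Dividing through by 289 gives the monic gcd v²+14v+48.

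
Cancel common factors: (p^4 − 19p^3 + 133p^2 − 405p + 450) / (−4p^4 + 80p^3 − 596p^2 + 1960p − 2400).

Euclidean algorithm in ℚ[p]:
  p^4 − 19p^3 + 133p^2 − 405p + 450 = (−1/4)(−4p^4 + 80p^3 − 596p^2 + 1960p − 2400) + (p^3 − 16p^2 + 85p − 150)
  −4p^4 + 80p^3 − 596p^2 + 1960p − 2400 = (−4p + 16)(p^3 − 16p^2 + 85p − 150) + (0)
The last nonzero remainder p^3 − 16p^2 + 85p − 150 is already monic.
Cancel p^3 − 16p^2 + 85p − 150 from numerator and denominator to get the reduced form.

(−p + 3)/(4p − 16)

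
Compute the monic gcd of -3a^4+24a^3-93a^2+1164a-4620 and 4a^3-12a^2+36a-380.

Repeated division with remainder:
  -3a^4+24a^3-93a^2+1164a-4620 = (-(3/4)a+15/4)(4a^3-12a^2+36a-380) + (-21a^2+744a-3195)
  4a^3-12a^2+36a-380 = (-(4/21)a-908/147)(-21a^2+744a-3195) + ((197128/49)a-985640/49)
  -21a^2+744a-3195 = (-(1029/197128)a+31311/197128)((197128/49)a-985640/49) + (0)
Last nonzero remainder: (197128/49)a-985640/49. Dividing through by 197128/49 gives the monic gcd a-5.

a-5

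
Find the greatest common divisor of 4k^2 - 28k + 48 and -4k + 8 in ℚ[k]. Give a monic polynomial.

Repeated division with remainder:
  4k^2 - 28k + 48 = (-k + 5)(-4k + 8) + (8)
  -4k + 8 = (-(1/2)k + 1)(8) + (0)
The last nonzero remainder is the constant 8, so the polynomials are coprime and gcd = 1.

1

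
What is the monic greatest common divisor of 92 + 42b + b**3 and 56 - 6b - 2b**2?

1

Repeated division with remainder:
  b**3 + 42b + 92 = (-(1/2)b + 3/2)(-2b**2 - 6b + 56) + (79b + 8)
  -2b**2 - 6b + 56 = (-(2/79)b - 458/6241)(79b + 8) + (353160/6241)
  79b + 8 = ((493039/353160)b + 6241/44145)(353160/6241) + (0)
The last nonzero remainder is the constant 353160/6241, so the polynomials are coprime and gcd = 1.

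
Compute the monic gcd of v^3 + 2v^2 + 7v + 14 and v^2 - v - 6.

Repeated division with remainder:
  v^3 + 2v^2 + 7v + 14 = (v + 3)(v^2 - v - 6) + (16v + 32)
  v^2 - v - 6 = ((1/16)v - 3/16)(16v + 32) + (0)
Last nonzero remainder: 16v + 32. Dividing through by 16 gives the monic gcd v + 2.

v + 2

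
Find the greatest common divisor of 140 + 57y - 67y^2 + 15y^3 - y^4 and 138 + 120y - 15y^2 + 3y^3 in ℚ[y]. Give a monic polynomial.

Euclidean algorithm in ℚ[y]:
  -y^4 + 15y^3 - 67y^2 + 57y + 140 = (-(1/3)y + 10/3)(3y^3 - 15y^2 + 120y + 138) + (23y^2 - 297y - 320)
  3y^3 - 15y^2 + 120y + 138 = ((3/23)y + 546/529)(23y^2 - 297y - 320) + ((247722/529)y + 247722/529)
  23y^2 - 297y - 320 = ((12167/247722)y - 84640/123861)((247722/529)y + 247722/529) + (0)
Last nonzero remainder: (247722/529)y + 247722/529. Dividing through by 247722/529 gives the monic gcd y + 1.

1 + y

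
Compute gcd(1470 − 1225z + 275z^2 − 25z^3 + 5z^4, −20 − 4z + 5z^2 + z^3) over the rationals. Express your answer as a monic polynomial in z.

By polynomial division,
  5z^4 − 25z^3 + 275z^2 − 1225z + 1470 = (5z − 50)(z^3 + 5z^2 − 4z − 20) + (545z^2 − 1325z + 470)
  z^3 + 5z^2 − 4z − 20 = ((1/545)z + 162/11881)(545z^2 − 1325z + 470) + ((156880/11881)z − 313760/11881)
  545z^2 − 1325z + 470 = ((1295029/31376)z − 558407/31376)((156880/11881)z − 313760/11881) + (0)
Last nonzero remainder: (156880/11881)z − 313760/11881. Dividing through by 156880/11881 gives the monic gcd z − 2.

−2 + z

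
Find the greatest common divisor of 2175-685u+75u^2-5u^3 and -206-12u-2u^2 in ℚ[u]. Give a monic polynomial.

1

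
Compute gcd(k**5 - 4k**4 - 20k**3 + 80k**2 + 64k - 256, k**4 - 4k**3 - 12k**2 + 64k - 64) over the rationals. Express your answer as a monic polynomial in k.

k**3 - 2k**2 - 16k + 32

By polynomial division,
  k**5 - 4k**4 - 20k**3 + 80k**2 + 64k - 256 = (k)(k**4 - 4k**3 - 12k**2 + 64k - 64) + (-8k**3 + 16k**2 + 128k - 256)
  k**4 - 4k**3 - 12k**2 + 64k - 64 = (-(1/8)k + 1/4)(-8k**3 + 16k**2 + 128k - 256) + (0)
Last nonzero remainder: -8k**3 + 16k**2 + 128k - 256. Dividing through by -8 gives the monic gcd k**3 - 2k**2 - 16k + 32.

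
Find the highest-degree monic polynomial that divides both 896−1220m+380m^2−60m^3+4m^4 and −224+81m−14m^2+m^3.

−224+81m−14m^2+m^3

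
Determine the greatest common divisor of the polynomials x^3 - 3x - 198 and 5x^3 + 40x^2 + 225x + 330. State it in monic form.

x^2 + 6x + 33

Euclidean algorithm in ℚ[x]:
  x^3 - 3x - 198 = (1/5)(5x^3 + 40x^2 + 225x + 330) + (-8x^2 - 48x - 264)
  5x^3 + 40x^2 + 225x + 330 = (-(5/8)x - 5/4)(-8x^2 - 48x - 264) + (0)
Last nonzero remainder: -8x^2 - 48x - 264. Dividing through by -8 gives the monic gcd x^2 + 6x + 33.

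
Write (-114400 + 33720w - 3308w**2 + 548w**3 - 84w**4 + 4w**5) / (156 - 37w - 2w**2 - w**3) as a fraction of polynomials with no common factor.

(2200 - 860w + 104w**2 - 4w**3)/(-3 + w)

Euclidean algorithm in ℚ[w]:
  4w**5 - 84w**4 + 548w**3 - 3308w**2 + 33720w - 114400 = (-4w**2 + 92w - 584)(-w**3 - 2w**2 - 37w + 156) + (-448w**2 - 2240w - 23296)
  -w**3 - 2w**2 - 37w + 156 = ((1/448)w - 3/448)(-448w**2 - 2240w - 23296) + (0)
Last nonzero remainder: -448w**2 - 2240w - 23296. Dividing through by -448 gives the monic gcd w**2 + 5w + 52.
Cancel w**2 + 5w + 52 from numerator and denominator to get the reduced form.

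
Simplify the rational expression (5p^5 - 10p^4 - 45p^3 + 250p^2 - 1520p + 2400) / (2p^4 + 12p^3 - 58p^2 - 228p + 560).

(5p^2 - 5p + 60)/(2p + 14)

Apply the Euclidean algorithm:
  5p^5 - 10p^4 - 45p^3 + 250p^2 - 1520p + 2400 = ((5/2)p - 20)(2p^4 + 12p^3 - 58p^2 - 228p + 560) + (340p^3 - 340p^2 - 7480p + 13600)
  2p^4 + 12p^3 - 58p^2 - 228p + 560 = ((1/170)p + 7/170)(340p^3 - 340p^2 - 7480p + 13600) + (0)
Last nonzero remainder: 340p^3 - 340p^2 - 7480p + 13600. Dividing through by 340 gives the monic gcd p^3 - p^2 - 22p + 40.
Cancel p^3 - p^2 - 22p + 40 from numerator and denominator to get the reduced form.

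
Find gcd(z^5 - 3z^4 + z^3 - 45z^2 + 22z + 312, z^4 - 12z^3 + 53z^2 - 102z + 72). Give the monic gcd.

z^2 - 7z + 12

By polynomial division,
  z^5 - 3z^4 + z^3 - 45z^2 + 22z + 312 = (z + 9)(z^4 - 12z^3 + 53z^2 - 102z + 72) + (56z^3 - 420z^2 + 868z - 336)
  z^4 - 12z^3 + 53z^2 - 102z + 72 = ((1/56)z - 9/112)(56z^3 - 420z^2 + 868z - 336) + ((15/4)z^2 - (105/4)z + 45)
  56z^3 - 420z^2 + 868z - 336 = ((224/15)z - 112/15)((15/4)z^2 - (105/4)z + 45) + (0)
Last nonzero remainder: (15/4)z^2 - (105/4)z + 45. Dividing through by 15/4 gives the monic gcd z^2 - 7z + 12.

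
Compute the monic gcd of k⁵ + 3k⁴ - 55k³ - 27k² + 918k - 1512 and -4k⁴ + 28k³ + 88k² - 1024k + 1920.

By polynomial division,
  k⁵ + 3k⁴ - 55k³ - 27k² + 918k - 1512 = (-(1/4)k - 5/2)(-4k⁴ + 28k³ + 88k² - 1024k + 1920) + (37k³ - 63k² - 1162k + 3288)
  -4k⁴ + 28k³ + 88k² - 1024k + 1920 = (-(4/37)k + 784/1369)(37k³ - 63k² - 1162k + 3288) + (-(2112/1369)k² - (4224/1369)k + 50688/1369)
  37k³ - 63k² - 1162k + 3288 = (-(50653/2112)k + 187553/2112)(-(2112/1369)k² - (4224/1369)k + 50688/1369) + (0)
Last nonzero remainder: -(2112/1369)k² - (4224/1369)k + 50688/1369. Dividing through by -2112/1369 gives the monic gcd k² + 2k - 24.

k² + 2k - 24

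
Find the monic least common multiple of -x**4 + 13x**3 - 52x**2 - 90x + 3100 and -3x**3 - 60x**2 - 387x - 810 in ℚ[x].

x**6 + 2x**5 - 89x**4 + 168x**3 + 1058x**2 - 41640x - 167400

Repeated division with remainder:
  -x**4 + 13x**3 - 52x**2 - 90x + 3100 = ((1/3)x - 11)(-3x**3 - 60x**2 - 387x - 810) + (-583x**2 - 4077x - 5810)
  -3x**3 - 60x**2 - 387x - 810 = ((3/583)x + 22749/339889)(-583x**2 - 4077x - 5810) + (-(28627680/339889)x - 143138400/339889)
  -583x**2 - 4077x - 5810 = ((198155287/28627680)x + 197475509/14313840)(-(28627680/339889)x - 143138400/339889) + (0)
Last nonzero remainder: -(28627680/339889)x - 143138400/339889. Dividing through by -28627680/339889 gives the monic gcd x + 5.
Then lcm(f, g) = f·g / gcd(f, g); expanding and making the result monic gives the answer.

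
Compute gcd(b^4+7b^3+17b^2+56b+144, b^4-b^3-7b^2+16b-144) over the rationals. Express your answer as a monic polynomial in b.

b^3+3b^2+5b+36

Apply the Euclidean algorithm:
  b^4+7b^3+17b^2+56b+144 = (b^4-b^3-7b^2+16b-144) + (8b^3+24b^2+40b+288)
  b^4-b^3-7b^2+16b-144 = ((1/8)b-1/2)(8b^3+24b^2+40b+288) + (0)
Last nonzero remainder: 8b^3+24b^2+40b+288. Dividing through by 8 gives the monic gcd b^3+3b^2+5b+36.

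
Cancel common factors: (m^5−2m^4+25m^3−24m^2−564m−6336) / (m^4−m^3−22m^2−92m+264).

By polynomial division,
  m^5−2m^4+25m^3−24m^2−564m−6336 = (m−1)(m^4−m^3−22m^2−92m+264) + (46m^3+46m^2−920m−6072)
  m^4−m^3−22m^2−92m+264 = ((1/46)m−1/23)(46m^3+46m^2−920m−6072) + (0)
Last nonzero remainder: 46m^3+46m^2−920m−6072. Dividing through by 46 gives the monic gcd m^3+m^2−20m−132.
Cancel m^3+m^2−20m−132 from numerator and denominator to get the reduced form.

(m^2−3m+48)/(m−2)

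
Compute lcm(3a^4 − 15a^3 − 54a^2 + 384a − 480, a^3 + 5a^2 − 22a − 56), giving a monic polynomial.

a^6 + 4a^5 − 49a^4 − 104a^3 + 740a^2 + 352a − 2240

Repeated division with remainder:
  3a^4 − 15a^3 − 54a^2 + 384a − 480 = (3a − 30)(a^3 + 5a^2 − 22a − 56) + (162a^2 − 108a − 2160)
  a^3 + 5a^2 − 22a − 56 = ((1/162)a + 17/486)(162a^2 − 108a − 2160) + (−(44/9)a + 176/9)
  162a^2 − 108a − 2160 = (−(729/22)a − 1215/11)(−(44/9)a + 176/9) + (0)
Last nonzero remainder: −(44/9)a + 176/9. Dividing through by −44/9 gives the monic gcd a − 4.
Then lcm(f, g) = f·g / gcd(f, g); expanding and making the result monic gives the answer.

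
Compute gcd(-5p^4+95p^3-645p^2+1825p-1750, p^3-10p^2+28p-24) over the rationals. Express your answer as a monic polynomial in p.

Apply the Euclidean algorithm:
  -5p^4+95p^3-645p^2+1825p-1750 = (-5p+45)(p^3-10p^2+28p-24) + (-55p^2+445p-670)
  p^3-10p^2+28p-24 = (-(1/55)p+21/605)(-55p^2+445p-670) + ((45/121)p-90/121)
  -55p^2+445p-670 = (-(1331/9)p+8107/9)((45/121)p-90/121) + (0)
Last nonzero remainder: (45/121)p-90/121. Dividing through by 45/121 gives the monic gcd p-2.

p-2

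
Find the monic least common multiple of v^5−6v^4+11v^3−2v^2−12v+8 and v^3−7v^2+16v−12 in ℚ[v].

By polynomial division,
  v^5−6v^4+11v^3−2v^2−12v+8 = (v^2+v+2)(v^3−7v^2+16v−12) + (8v^2−32v+32)
  v^3−7v^2+16v−12 = ((1/8)v−3/8)(8v^2−32v+32) + (0)
Last nonzero remainder: 8v^2−32v+32. Dividing through by 8 gives the monic gcd v^2−4v+4.
Then lcm(f, g) = f·g / gcd(f, g); expanding and making the result monic gives the answer.

v^6−9v^5+29v^4−35v^3−6v^2+44v−24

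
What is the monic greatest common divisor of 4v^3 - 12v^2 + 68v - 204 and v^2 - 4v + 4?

Repeated division with remainder:
  4v^3 - 12v^2 + 68v - 204 = (4v + 4)(v^2 - 4v + 4) + (68v - 220)
  v^2 - 4v + 4 = ((1/68)v - 13/1156)(68v - 220) + (441/289)
  68v - 220 = ((19652/441)v - 63580/441)(441/289) + (0)
The last nonzero remainder is the constant 441/289, so the polynomials are coprime and gcd = 1.

1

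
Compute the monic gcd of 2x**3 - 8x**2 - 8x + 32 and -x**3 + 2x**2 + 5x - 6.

x + 2

By polynomial division,
  2x**3 - 8x**2 - 8x + 32 = (-2)(-x**3 + 2x**2 + 5x - 6) + (-4x**2 + 2x + 20)
  -x**3 + 2x**2 + 5x - 6 = ((1/4)x - 3/8)(-4x**2 + 2x + 20) + ((3/4)x + 3/2)
  -4x**2 + 2x + 20 = (-(16/3)x + 40/3)((3/4)x + 3/2) + (0)
Last nonzero remainder: (3/4)x + 3/2. Dividing through by 3/4 gives the monic gcd x + 2.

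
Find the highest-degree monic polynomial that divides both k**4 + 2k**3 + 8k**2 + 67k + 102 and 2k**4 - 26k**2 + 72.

Repeated division with remainder:
  k**4 + 2k**3 + 8k**2 + 67k + 102 = (1/2)(2k**4 - 26k**2 + 72) + (2k**3 + 21k**2 + 67k + 66)
  2k**4 - 26k**2 + 72 = (k - 21/2)(2k**3 + 21k**2 + 67k + 66) + ((255/2)k**2 + (1275/2)k + 765)
  2k**3 + 21k**2 + 67k + 66 = ((4/255)k + 22/255)((255/2)k**2 + (1275/2)k + 765) + (0)
Last nonzero remainder: (255/2)k**2 + (1275/2)k + 765. Dividing through by 255/2 gives the monic gcd k**2 + 5k + 6.

k**2 + 5k + 6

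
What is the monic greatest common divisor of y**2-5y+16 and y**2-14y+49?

Repeated division with remainder:
  y**2-5y+16 = (y**2-14y+49) + (9y-33)
  y**2-14y+49 = ((1/9)y-31/27)(9y-33) + (100/9)
  9y-33 = ((81/100)y-297/100)(100/9) + (0)
The last nonzero remainder is the constant 100/9, so the polynomials are coprime and gcd = 1.

1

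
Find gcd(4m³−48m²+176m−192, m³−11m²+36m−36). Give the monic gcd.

m²−8m+12

Repeated division with remainder:
  4m³−48m²+176m−192 = (4)(m³−11m²+36m−36) + (−4m²+32m−48)
  m³−11m²+36m−36 = (−(1/4)m+3/4)(−4m²+32m−48) + (0)
Last nonzero remainder: −4m²+32m−48. Dividing through by −4 gives the monic gcd m²−8m+12.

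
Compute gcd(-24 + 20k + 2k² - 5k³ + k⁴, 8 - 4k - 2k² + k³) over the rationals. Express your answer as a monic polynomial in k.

By polynomial division,
  k⁴ - 5k³ + 2k² + 20k - 24 = (k - 3)(k³ - 2k² - 4k + 8) + (0)
The last nonzero remainder k³ - 2k² - 4k + 8 is already monic.

8 - 4k - 2k² + k³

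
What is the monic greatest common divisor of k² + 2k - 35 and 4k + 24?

By polynomial division,
  k² + 2k - 35 = ((1/4)k - 1)(4k + 24) + (-11)
  4k + 24 = (-(4/11)k - 24/11)(-11) + (0)
The last nonzero remainder is the constant -11, so the polynomials are coprime and gcd = 1.

1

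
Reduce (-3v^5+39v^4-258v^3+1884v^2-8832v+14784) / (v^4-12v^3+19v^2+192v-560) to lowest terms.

Repeated division with remainder:
  -3v^5+39v^4-258v^3+1884v^2-8832v+14784 = (-3v+3)(v^4-12v^3+19v^2+192v-560) + (-165v^3+2403v^2-11088v+16464)
  v^4-12v^3+19v^2+192v-560 = (-(1/165)v-47/3025)(-165v^3+2403v^2-11088v+16464) + (-(32864/3025)v^2+(32864/275)v-920192/3025)
  -165v^3+2403v^2-11088v+16464 = ((499125/32864)v-444675/8216)(-(32864/3025)v^2+(32864/275)v-920192/3025) + (0)
Last nonzero remainder: -(32864/3025)v^2+(32864/275)v-920192/3025. Dividing through by -32864/3025 gives the monic gcd v^2-11v+28.
Cancel v^2-11v+28 from numerator and denominator to get the reduced form.

(-3v^3+6v^2-108v+528)/(v^2-v-20)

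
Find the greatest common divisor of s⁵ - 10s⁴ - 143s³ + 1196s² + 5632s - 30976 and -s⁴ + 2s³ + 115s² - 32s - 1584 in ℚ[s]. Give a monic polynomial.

s² - 15s + 44

Repeated division with remainder:
  s⁵ - 10s⁴ - 143s³ + 1196s² + 5632s - 30976 = (-s + 8)(-s⁴ + 2s³ + 115s² - 32s - 1584) + (-44s³ + 244s² + 4304s - 18304)
  -s⁴ + 2s³ + 115s² - 32s - 1584 = ((1/44)s + 39/484)(-44s³ + 244s² + 4304s - 18304) + (-(300/121)s² + (4500/121)s - 1200/11)
  -44s³ + 244s² + 4304s - 18304 = ((1331/75)s + 12584/75)(-(300/121)s² + (4500/121)s - 1200/11) + (0)
Last nonzero remainder: -(300/121)s² + (4500/121)s - 1200/11. Dividing through by -300/121 gives the monic gcd s² - 15s + 44.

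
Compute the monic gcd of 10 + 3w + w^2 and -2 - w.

1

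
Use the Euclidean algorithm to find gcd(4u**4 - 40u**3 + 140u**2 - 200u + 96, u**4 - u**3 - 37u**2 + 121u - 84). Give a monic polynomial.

u**3 - 8u**2 + 19u - 12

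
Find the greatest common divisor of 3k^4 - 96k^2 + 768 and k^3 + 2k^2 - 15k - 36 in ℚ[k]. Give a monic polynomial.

k - 4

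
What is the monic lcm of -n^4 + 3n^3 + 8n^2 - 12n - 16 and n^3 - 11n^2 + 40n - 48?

n^6 - 10n^5 + 25n^4 + 32n^3 - 164n^2 + 32n + 192

Repeated division with remainder:
  -n^4 + 3n^3 + 8n^2 - 12n - 16 = (-n - 8)(n^3 - 11n^2 + 40n - 48) + (-40n^2 + 260n - 400)
  n^3 - 11n^2 + 40n - 48 = (-(1/40)n + 9/80)(-40n^2 + 260n - 400) + ((3/4)n - 3)
  -40n^2 + 260n - 400 = (-(160/3)n + 400/3)((3/4)n - 3) + (0)
Last nonzero remainder: (3/4)n - 3. Dividing through by 3/4 gives the monic gcd n - 4.
Then lcm(f, g) = f·g / gcd(f, g); expanding and making the result monic gives the answer.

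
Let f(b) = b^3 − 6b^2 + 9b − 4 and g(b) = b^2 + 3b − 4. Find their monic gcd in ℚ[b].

Euclidean algorithm in ℚ[b]:
  b^3 − 6b^2 + 9b − 4 = (b − 9)(b^2 + 3b − 4) + (40b − 40)
  b^2 + 3b − 4 = ((1/40)b + 1/10)(40b − 40) + (0)
Last nonzero remainder: 40b − 40. Dividing through by 40 gives the monic gcd b − 1.

b − 1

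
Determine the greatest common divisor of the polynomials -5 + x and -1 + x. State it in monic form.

Euclidean algorithm in ℚ[x]:
  x - 5 = (x - 1) + (-4)
  x - 1 = (-(1/4)x + 1/4)(-4) + (0)
The last nonzero remainder is the constant -4, so the polynomials are coprime and gcd = 1.

1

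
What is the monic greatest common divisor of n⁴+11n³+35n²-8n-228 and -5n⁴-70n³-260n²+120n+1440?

n²+4n-12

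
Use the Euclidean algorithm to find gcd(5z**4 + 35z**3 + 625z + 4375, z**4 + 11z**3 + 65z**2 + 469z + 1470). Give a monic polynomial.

z**2 + 12z + 35

Repeated division with remainder:
  5z**4 + 35z**3 + 625z + 4375 = (5)(z**4 + 11z**3 + 65z**2 + 469z + 1470) + (−20z**3 − 325z**2 − 1720z − 2975)
  z**4 + 11z**3 + 65z**2 + 469z + 1470 = (−(1/20)z + 21/80)(−20z**3 − 325z**2 − 1720z − 2975) + ((1029/16)z**2 + (3087/4)z + 36015/16)
  −20z**3 − 325z**2 − 1720z − 2975 = (−(320/1029)z − 1360/1029)((1029/16)z**2 + (3087/4)z + 36015/16) + (0)
Last nonzero remainder: (1029/16)z**2 + (3087/4)z + 36015/16. Dividing through by 1029/16 gives the monic gcd z**2 + 12z + 35.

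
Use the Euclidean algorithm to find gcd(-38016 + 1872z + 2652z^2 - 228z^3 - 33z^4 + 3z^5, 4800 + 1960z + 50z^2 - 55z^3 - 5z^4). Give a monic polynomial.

Repeated division with remainder:
  3z^5 - 33z^4 - 228z^3 + 2652z^2 + 1872z - 38016 = (-(3/5)z + 66/5)(-5z^4 - 55z^3 + 50z^2 + 1960z + 4800) + (528z^3 + 3168z^2 - 21120z - 101376)
  -5z^4 - 55z^3 + 50z^2 + 1960z + 4800 = (-(5/528)z - 25/528)(528z^3 + 3168z^2 - 21120z - 101376) + (0)
Last nonzero remainder: 528z^3 + 3168z^2 - 21120z - 101376. Dividing through by 528 gives the monic gcd z^3 + 6z^2 - 40z - 192.

-192 - 40z + 6z^2 + z^3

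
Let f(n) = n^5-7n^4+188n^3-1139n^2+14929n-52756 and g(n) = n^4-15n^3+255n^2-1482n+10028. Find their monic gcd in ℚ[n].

n^2-9n+109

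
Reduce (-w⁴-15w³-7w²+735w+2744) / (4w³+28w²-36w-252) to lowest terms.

Euclidean algorithm in ℚ[w]:
  -w⁴-15w³-7w²+735w+2744 = (-(1/4)w-2)(4w³+28w²-36w-252) + (40w²+600w+2240)
  4w³+28w²-36w-252 = ((1/10)w-4/5)(40w²+600w+2240) + (220w+1540)
  40w²+600w+2240 = ((2/11)w+16/11)(220w+1540) + (0)
Last nonzero remainder: 220w+1540. Dividing through by 220 gives the monic gcd w+7.
Cancel w+7 from numerator and denominator to get the reduced form.

(-w³-8w²+49w+392)/(4w²-36)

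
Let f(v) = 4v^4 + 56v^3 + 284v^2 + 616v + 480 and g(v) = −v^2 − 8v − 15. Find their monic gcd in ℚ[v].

Apply the Euclidean algorithm:
  4v^4 + 56v^3 + 284v^2 + 616v + 480 = (−4v^2 − 24v − 32)(−v^2 − 8v − 15) + (0)
Last nonzero remainder: −v^2 − 8v − 15. Dividing through by −1 gives the monic gcd v^2 + 8v + 15.

v^2 + 8v + 15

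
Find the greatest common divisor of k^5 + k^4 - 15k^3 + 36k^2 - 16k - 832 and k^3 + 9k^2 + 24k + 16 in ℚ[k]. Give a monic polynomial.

k^2 + 8k + 16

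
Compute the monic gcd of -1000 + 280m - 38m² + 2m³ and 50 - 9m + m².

Euclidean algorithm in ℚ[m]:
  2m³ - 38m² + 280m - 1000 = (2m - 20)(m² - 9m + 50) + (0)
The last nonzero remainder m² - 9m + 50 is already monic.

50 - 9m + m²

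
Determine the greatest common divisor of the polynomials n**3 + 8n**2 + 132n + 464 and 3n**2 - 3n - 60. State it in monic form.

By polynomial division,
  n**3 + 8n**2 + 132n + 464 = ((1/3)n + 3)(3n**2 - 3n - 60) + (161n + 644)
  3n**2 - 3n - 60 = ((3/161)n - 15/161)(161n + 644) + (0)
Last nonzero remainder: 161n + 644. Dividing through by 161 gives the monic gcd n + 4.

n + 4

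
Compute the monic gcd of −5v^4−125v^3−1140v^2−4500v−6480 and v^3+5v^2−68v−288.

Euclidean algorithm in ℚ[v]:
  −5v^4−125v^3−1140v^2−4500v−6480 = (−5v−100)(v^3+5v^2−68v−288) + (−980v^2−12740v−35280)
  v^3+5v^2−68v−288 = (−(1/980)v+2/245)(−980v^2−12740v−35280) + (0)
Last nonzero remainder: −980v^2−12740v−35280. Dividing through by −980 gives the monic gcd v^2+13v+36.

v^2+13v+36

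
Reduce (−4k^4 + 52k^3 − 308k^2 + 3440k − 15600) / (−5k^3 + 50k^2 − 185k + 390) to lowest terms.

By polynomial division,
  −4k^4 + 52k^3 − 308k^2 + 3440k − 15600 = ((4/5)k − 12/5)(−5k^3 + 50k^2 − 185k + 390) + (−40k^2 + 2684k − 14664)
  −5k^3 + 50k^2 − 185k + 390 = ((1/8)k + 571/80)(−40k^2 + 2684k − 14664) + (−(350181/20)k + 1050543/10)
  −40k^2 + 2684k − 14664 = ((800/350181)k − 3760/26937)(−(350181/20)k + 1050543/10) + (0)
Last nonzero remainder: −(350181/20)k + 1050543/10. Dividing through by −350181/20 gives the monic gcd k − 6.
Cancel k − 6 from numerator and denominator to get the reduced form.

(4k^3 − 28k^2 + 140k − 2600)/(5k^2 − 20k + 65)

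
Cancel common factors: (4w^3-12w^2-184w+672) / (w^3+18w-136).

(4w^2+4w-168)/(w^2+4w+34)

By polynomial division,
  4w^3-12w^2-184w+672 = (4)(w^3+18w-136) + (-12w^2-256w+1216)
  w^3+18w-136 = (-(1/12)w+16/9)(-12w^2-256w+1216) + ((5170/9)w-20680/9)
  -12w^2-256w+1216 = (-(54/2585)w-1368/2585)((5170/9)w-20680/9) + (0)
Last nonzero remainder: (5170/9)w-20680/9. Dividing through by 5170/9 gives the monic gcd w-4.
Cancel w-4 from numerator and denominator to get the reduced form.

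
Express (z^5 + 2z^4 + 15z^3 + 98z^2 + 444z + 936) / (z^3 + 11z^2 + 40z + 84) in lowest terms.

Euclidean algorithm in ℚ[z]:
  z^5 + 2z^4 + 15z^3 + 98z^2 + 444z + 936 = (z^2 - 9z + 74)(z^3 + 11z^2 + 40z + 84) + (-440z^2 - 1760z - 5280)
  z^3 + 11z^2 + 40z + 84 = (-(1/440)z - 7/440)(-440z^2 - 1760z - 5280) + (0)
Last nonzero remainder: -440z^2 - 1760z - 5280. Dividing through by -440 gives the monic gcd z^2 + 4z + 12.
Cancel z^2 + 4z + 12 from numerator and denominator to get the reduced form.

(z^3 - 2z^2 + 11z + 78)/(z + 7)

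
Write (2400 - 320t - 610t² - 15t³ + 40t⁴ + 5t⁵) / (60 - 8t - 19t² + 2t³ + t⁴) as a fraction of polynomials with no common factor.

(80 + 40t + 5t²)/(2 + t)

Apply the Euclidean algorithm:
  5t⁵ + 40t⁴ - 15t³ - 610t² - 320t + 2400 = (5t + 30)(t⁴ + 2t³ - 19t² - 8t + 60) + (20t³ - 380t + 600)
  t⁴ + 2t³ - 19t² - 8t + 60 = ((1/20)t + 1/10)(20t³ - 380t + 600) + (0)
Last nonzero remainder: 20t³ - 380t + 600. Dividing through by 20 gives the monic gcd t³ - 19t + 30.
Cancel t³ - 19t + 30 from numerator and denominator to get the reduced form.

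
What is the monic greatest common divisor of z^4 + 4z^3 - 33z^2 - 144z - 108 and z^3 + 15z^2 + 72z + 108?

By polynomial division,
  z^4 + 4z^3 - 33z^2 - 144z - 108 = (z - 11)(z^3 + 15z^2 + 72z + 108) + (60z^2 + 540z + 1080)
  z^3 + 15z^2 + 72z + 108 = ((1/60)z + 1/10)(60z^2 + 540z + 1080) + (0)
Last nonzero remainder: 60z^2 + 540z + 1080. Dividing through by 60 gives the monic gcd z^2 + 9z + 18.

z^2 + 9z + 18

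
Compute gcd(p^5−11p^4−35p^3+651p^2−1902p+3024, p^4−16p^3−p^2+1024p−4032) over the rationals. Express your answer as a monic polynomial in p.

Apply the Euclidean algorithm:
  p^5−11p^4−35p^3+651p^2−1902p+3024 = (p+5)(p^4−16p^3−p^2+1024p−4032) + (46p^3−368p^2−2990p+23184)
  p^4−16p^3−p^2+1024p−4032 = ((1/46)p−4/23)(46p^3−368p^2−2990p+23184) + (0)
Last nonzero remainder: 46p^3−368p^2−2990p+23184. Dividing through by 46 gives the monic gcd p^3−8p^2−65p+504.

p^3−8p^2−65p+504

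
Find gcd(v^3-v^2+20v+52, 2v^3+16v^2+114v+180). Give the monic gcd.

v+2

By polynomial division,
  v^3-v^2+20v+52 = (1/2)(2v^3+16v^2+114v+180) + (-9v^2-37v-38)
  2v^3+16v^2+114v+180 = (-(2/9)v-70/81)(-9v^2-37v-38) + ((5960/81)v+11920/81)
  -9v^2-37v-38 = (-(729/5960)v-1539/5960)((5960/81)v+11920/81) + (0)
Last nonzero remainder: (5960/81)v+11920/81. Dividing through by 5960/81 gives the monic gcd v+2.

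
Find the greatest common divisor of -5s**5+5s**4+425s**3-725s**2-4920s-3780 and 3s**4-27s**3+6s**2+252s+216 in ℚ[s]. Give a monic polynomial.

s**3-3s**2-16s-12

Euclidean algorithm in ℚ[s]:
  -5s**5+5s**4+425s**3-725s**2-4920s-3780 = (-(5/3)s-40/3)(3s**4-27s**3+6s**2+252s+216) + (75s**3-225s**2-1200s-900)
  3s**4-27s**3+6s**2+252s+216 = ((1/25)s-6/25)(75s**3-225s**2-1200s-900) + (0)
Last nonzero remainder: 75s**3-225s**2-1200s-900. Dividing through by 75 gives the monic gcd s**3-3s**2-16s-12.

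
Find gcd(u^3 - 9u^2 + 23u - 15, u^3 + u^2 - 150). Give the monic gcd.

Repeated division with remainder:
  u^3 - 9u^2 + 23u - 15 = (u^3 + u^2 - 150) + (-10u^2 + 23u + 135)
  u^3 + u^2 - 150 = (-(1/10)u - 33/100)(-10u^2 + 23u + 135) + ((2109/100)u - 2109/20)
  -10u^2 + 23u + 135 = (-(1000/2109)u - 900/703)((2109/100)u - 2109/20) + (0)
Last nonzero remainder: (2109/100)u - 2109/20. Dividing through by 2109/100 gives the monic gcd u - 5.

u - 5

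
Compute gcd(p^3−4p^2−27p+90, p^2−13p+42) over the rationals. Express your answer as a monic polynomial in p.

p−6

Euclidean algorithm in ℚ[p]:
  p^3−4p^2−27p+90 = (p+9)(p^2−13p+42) + (48p−288)
  p^2−13p+42 = ((1/48)p−7/48)(48p−288) + (0)
Last nonzero remainder: 48p−288. Dividing through by 48 gives the monic gcd p−6.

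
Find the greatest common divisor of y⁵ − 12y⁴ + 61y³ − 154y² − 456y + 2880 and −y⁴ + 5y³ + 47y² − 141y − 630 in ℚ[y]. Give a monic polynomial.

Repeated division with remainder:
  y⁵ − 12y⁴ + 61y³ − 154y² − 456y + 2880 = (−y + 7)(−y⁴ + 5y³ + 47y² − 141y − 630) + (73y³ − 624y² − 99y + 7290)
  −y⁴ + 5y³ + 47y² − 141y − 630 = (−(1/73)y − 259/5329)(73y³ − 624y² − 99y + 7290) + ((81620/5329)y² − (244860/5329)y − 1469160/5329)
  73y³ − 624y² − 99y + 7290 = ((389017/81620)y − 431649/16324)((81620/5329)y² − (244860/5329)y − 1469160/5329) + (0)
Last nonzero remainder: (81620/5329)y² − (244860/5329)y − 1469160/5329. Dividing through by 81620/5329 gives the monic gcd y² − 3y − 18.

y² − 3y − 18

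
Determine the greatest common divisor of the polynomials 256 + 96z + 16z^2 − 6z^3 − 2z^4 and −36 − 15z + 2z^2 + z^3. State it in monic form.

−4 + z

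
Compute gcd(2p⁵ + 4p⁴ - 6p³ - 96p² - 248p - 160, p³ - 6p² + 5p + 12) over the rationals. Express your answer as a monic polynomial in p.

p² - 3p - 4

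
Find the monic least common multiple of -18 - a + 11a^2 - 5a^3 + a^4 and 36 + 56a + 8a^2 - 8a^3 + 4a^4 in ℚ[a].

-18 - 19a + 10a^2 + 6a^3 - 4a^4 + a^5

By polynomial division,
  a^4 - 5a^3 + 11a^2 - a - 18 = (1/4)(4a^4 - 8a^3 + 8a^2 + 56a + 36) + (-3a^3 + 9a^2 - 15a - 27)
  4a^4 - 8a^3 + 8a^2 + 56a + 36 = (-(4/3)a - 4/3)(-3a^3 + 9a^2 - 15a - 27) + (0)
Last nonzero remainder: -3a^3 + 9a^2 - 15a - 27. Dividing through by -3 gives the monic gcd a^3 - 3a^2 + 5a + 9.
Then lcm(f, g) = f·g / gcd(f, g); expanding and making the result monic gives the answer.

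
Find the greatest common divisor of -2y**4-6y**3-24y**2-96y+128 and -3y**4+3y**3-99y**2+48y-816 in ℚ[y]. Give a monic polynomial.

Euclidean algorithm in ℚ[y]:
  -2y**4-6y**3-24y**2-96y+128 = (2/3)(-3y**4+3y**3-99y**2+48y-816) + (-8y**3+42y**2-128y+672)
  -3y**4+3y**3-99y**2+48y-816 = ((3/8)y+51/32)(-8y**3+42y**2-128y+672) + (-(1887/16)y**2-1887)
  -8y**3+42y**2-128y+672 = ((128/1887)y-224/629)(-(1887/16)y**2-1887) + (0)
Last nonzero remainder: -(1887/16)y**2-1887. Dividing through by -1887/16 gives the monic gcd y**2+16.

y**2+16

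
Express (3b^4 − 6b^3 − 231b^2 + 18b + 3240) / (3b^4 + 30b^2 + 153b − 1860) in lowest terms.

By polynomial division,
  3b^4 − 6b^3 − 231b^2 + 18b + 3240 = (3b^4 + 30b^2 + 153b − 1860) + (−6b^3 − 261b^2 − 135b + 5100)
  3b^4 + 30b^2 + 153b − 1860 = (−(1/2)b + 87/4)(−6b^3 − 261b^2 − 135b + 5100) + ((22557/4)b^2 + (22557/4)b − 112785)
  −6b^3 − 261b^2 − 135b + 5100 = (−(8/7519)b − 340/7519)((22557/4)b^2 + (22557/4)b − 112785) + (0)
Last nonzero remainder: (22557/4)b^2 + (22557/4)b − 112785. Dividing through by 22557/4 gives the monic gcd b^2 + b − 20.
Cancel b^2 + b − 20 from numerator and denominator to get the reduced form.

(b^2 − 3b − 54)/(b^2 − b + 31)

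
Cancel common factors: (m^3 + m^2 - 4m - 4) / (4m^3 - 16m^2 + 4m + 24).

(m + 2)/(4m - 12)

By polynomial division,
  m^3 + m^2 - 4m - 4 = (1/4)(4m^3 - 16m^2 + 4m + 24) + (5m^2 - 5m - 10)
  4m^3 - 16m^2 + 4m + 24 = ((4/5)m - 12/5)(5m^2 - 5m - 10) + (0)
Last nonzero remainder: 5m^2 - 5m - 10. Dividing through by 5 gives the monic gcd m^2 - m - 2.
Cancel m^2 - m - 2 from numerator and denominator to get the reduced form.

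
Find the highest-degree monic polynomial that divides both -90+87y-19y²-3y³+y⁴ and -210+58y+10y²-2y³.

By polynomial division,
  y⁴-3y³-19y²+87y-90 = (-(1/2)y-1)(-2y³+10y²+58y-210) + (20y²+40y-300)
  -2y³+10y²+58y-210 = (-(1/10)y+7/10)(20y²+40y-300) + (0)
Last nonzero remainder: 20y²+40y-300. Dividing through by 20 gives the monic gcd y²+2y-15.

-15+2y+y²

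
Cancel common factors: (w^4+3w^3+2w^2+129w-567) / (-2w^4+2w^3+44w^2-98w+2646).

(-w+3)/(2w-14)

By polynomial division,
  w^4+3w^3+2w^2+129w-567 = (-1/2)(-2w^4+2w^3+44w^2-98w+2646) + (4w^3+24w^2+80w+756)
  -2w^4+2w^3+44w^2-98w+2646 = (-(1/2)w+7/2)(4w^3+24w^2+80w+756) + (0)
Last nonzero remainder: 4w^3+24w^2+80w+756. Dividing through by 4 gives the monic gcd w^3+6w^2+20w+189.
Cancel w^3+6w^2+20w+189 from numerator and denominator to get the reduced form.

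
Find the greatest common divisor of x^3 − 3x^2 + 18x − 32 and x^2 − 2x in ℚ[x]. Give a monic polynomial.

x − 2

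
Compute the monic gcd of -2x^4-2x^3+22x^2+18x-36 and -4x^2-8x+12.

x^2+2x-3

Repeated division with remainder:
  -2x^4-2x^3+22x^2+18x-36 = ((1/2)x^2-(1/2)x-3)(-4x^2-8x+12) + (0)
Last nonzero remainder: -4x^2-8x+12. Dividing through by -4 gives the monic gcd x^2+2x-3.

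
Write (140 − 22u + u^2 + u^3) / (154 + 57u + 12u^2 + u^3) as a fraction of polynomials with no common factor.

(20 − 6u + u^2)/(22 + 5u + u^2)

Repeated division with remainder:
  u^3 + u^2 − 22u + 140 = (u^3 + 12u^2 + 57u + 154) + (−11u^2 − 79u − 14)
  u^3 + 12u^2 + 57u + 154 = (−(1/11)u − 53/121)(−11u^2 − 79u − 14) + ((2556/121)u + 17892/121)
  −11u^2 − 79u − 14 = (−(1331/2556)u − 121/1278)((2556/121)u + 17892/121) + (0)
Last nonzero remainder: (2556/121)u + 17892/121. Dividing through by 2556/121 gives the monic gcd u + 7.
Cancel u + 7 from numerator and denominator to get the reduced form.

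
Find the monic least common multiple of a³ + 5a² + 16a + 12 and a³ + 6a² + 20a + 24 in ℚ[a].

a⁴ + 7a³ + 26a² + 44a + 24

Euclidean algorithm in ℚ[a]:
  a³ + 5a² + 16a + 12 = (a³ + 6a² + 20a + 24) + (−a² − 4a − 12)
  a³ + 6a² + 20a + 24 = (−a − 2)(−a² − 4a − 12) + (0)
Last nonzero remainder: −a² − 4a − 12. Dividing through by −1 gives the monic gcd a² + 4a + 12.
Then lcm(f, g) = f·g / gcd(f, g); expanding and making the result monic gives the answer.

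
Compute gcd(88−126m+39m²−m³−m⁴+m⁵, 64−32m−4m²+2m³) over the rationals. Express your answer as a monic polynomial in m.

−8+2m+m²

Apply the Euclidean algorithm:
  m⁵−m⁴−m³+39m²−126m+88 = ((1/2)m²+(1/2)m+17/2)(2m³−4m²−32m+64) + (57m²+114m−456)
  2m³−4m²−32m+64 = ((2/57)m−8/57)(57m²+114m−456) + (0)
Last nonzero remainder: 57m²+114m−456. Dividing through by 57 gives the monic gcd m²+2m−8.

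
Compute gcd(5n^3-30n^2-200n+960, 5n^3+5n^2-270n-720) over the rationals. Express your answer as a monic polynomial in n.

n^2-2n-48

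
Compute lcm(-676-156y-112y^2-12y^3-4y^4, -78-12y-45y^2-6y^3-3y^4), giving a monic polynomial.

Euclidean algorithm in ℚ[y]:
  -4y^4-12y^3-112y^2-156y-676 = (4/3)(-3y^4-6y^3-45y^2-12y-78) + (-4y^3-52y^2-140y-572)
  -3y^4-6y^3-45y^2-12y-78 = ((3/4)y-33/4)(-4y^3-52y^2-140y-572) + (-369y^2-738y-4797)
  -4y^3-52y^2-140y-572 = ((4/369)y+44/369)(-369y^2-738y-4797) + (0)
Last nonzero remainder: -369y^2-738y-4797. Dividing through by -369 gives the monic gcd y^2+2y+13.
Then lcm(f, g) = f·g / gcd(f, g); expanding and making the result monic gives the answer.

338+78y+225y^2+45y^3+30y^4+3y^5+y^6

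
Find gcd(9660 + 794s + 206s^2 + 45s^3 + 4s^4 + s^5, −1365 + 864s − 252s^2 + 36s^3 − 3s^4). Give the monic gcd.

Apply the Euclidean algorithm:
  s^5 + 4s^4 + 45s^3 + 206s^2 + 794s + 9660 = (−(1/3)s − 16/3)(−3s^4 + 36s^3 − 252s^2 + 864s − 1365) + (153s^3 − 850s^2 + 4947s + 2380)
  −3s^4 + 36s^3 − 252s^2 + 864s − 1365 = (−(1/51)s + 58/459)(153s^3 − 850s^2 + 4947s + 2380) + (−(1285/27)s^2 + (2570/9)s − 44975/27)
  153s^3 − 850s^2 + 4947s + 2380 = (−(4131/1285)s − 1836/1285)(−(1285/27)s^2 + (2570/9)s − 44975/27) + (0)
Last nonzero remainder: −(1285/27)s^2 + (2570/9)s − 44975/27. Dividing through by −1285/27 gives the monic gcd s^2 − 6s + 35.

35 − 6s + s^2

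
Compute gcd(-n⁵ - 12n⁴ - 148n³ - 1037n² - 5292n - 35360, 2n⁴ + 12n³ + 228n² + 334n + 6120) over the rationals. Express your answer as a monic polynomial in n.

n² + 7n + 85

Repeated division with remainder:
  -n⁵ - 12n⁴ - 148n³ - 1037n² - 5292n - 35360 = (-(1/2)n - 3)(2n⁴ + 12n³ + 228n² + 334n + 6120) + (2n³ - 186n² - 1230n - 17000)
  2n⁴ + 12n³ + 228n² + 334n + 6120 = (n + 99)(2n³ - 186n² - 1230n - 17000) + (19872n² + 139104n + 1689120)
  2n³ - 186n² - 1230n - 17000 = ((1/9936)n - 25/2484)(19872n² + 139104n + 1689120) + (0)
Last nonzero remainder: 19872n² + 139104n + 1689120. Dividing through by 19872 gives the monic gcd n² + 7n + 85.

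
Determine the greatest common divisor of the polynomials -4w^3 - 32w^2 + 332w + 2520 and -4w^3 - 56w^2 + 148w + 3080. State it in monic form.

w + 10

By polynomial division,
  -4w^3 - 32w^2 + 332w + 2520 = (-4w^3 - 56w^2 + 148w + 3080) + (24w^2 + 184w - 560)
  -4w^3 - 56w^2 + 148w + 3080 = (-(1/6)w - 19/18)(24w^2 + 184w - 560) + ((2240/9)w + 22400/9)
  24w^2 + 184w - 560 = ((27/280)w - 9/40)((2240/9)w + 22400/9) + (0)
Last nonzero remainder: (2240/9)w + 22400/9. Dividing through by 2240/9 gives the monic gcd w + 10.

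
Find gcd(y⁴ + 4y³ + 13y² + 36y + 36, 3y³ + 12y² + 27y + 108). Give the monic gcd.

By polynomial division,
  y⁴ + 4y³ + 13y² + 36y + 36 = ((1/3)y)(3y³ + 12y² + 27y + 108) + (4y² + 36)
  3y³ + 12y² + 27y + 108 = ((3/4)y + 3)(4y² + 36) + (0)
Last nonzero remainder: 4y² + 36. Dividing through by 4 gives the monic gcd y² + 9.

y² + 9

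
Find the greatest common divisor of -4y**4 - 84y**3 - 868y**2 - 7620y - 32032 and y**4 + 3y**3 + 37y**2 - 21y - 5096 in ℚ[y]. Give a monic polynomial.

Repeated division with remainder:
  -4y**4 - 84y**3 - 868y**2 - 7620y - 32032 = (-4)(y**4 + 3y**3 + 37y**2 - 21y - 5096) + (-72y**3 - 720y**2 - 7704y - 52416)
  y**4 + 3y**3 + 37y**2 - 21y - 5096 = (-(1/72)y + 7/72)(-72y**3 - 720y**2 - 7704y - 52416) + (0)
Last nonzero remainder: -72y**3 - 720y**2 - 7704y - 52416. Dividing through by -72 gives the monic gcd y**3 + 10y**2 + 107y + 728.

y**3 + 10y**2 + 107y + 728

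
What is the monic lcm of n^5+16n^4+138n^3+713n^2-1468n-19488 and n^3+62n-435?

n^6+11n^5+58n^4+23n^3-5033n^2-12148n+97440

Apply the Euclidean algorithm:
  n^5+16n^4+138n^3+713n^2-1468n-19488 = (n^2+16n+76)(n^3+62n-435) + (156n^2+780n+13572)
  n^3+62n-435 = ((1/156)n-5/156)(156n^2+780n+13572) + (0)
Last nonzero remainder: 156n^2+780n+13572. Dividing through by 156 gives the monic gcd n^2+5n+87.
Then lcm(f, g) = f·g / gcd(f, g); expanding and making the result monic gives the answer.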